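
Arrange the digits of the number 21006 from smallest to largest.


The number 21006 has digits: 2, 1, 0, 0, 6
Sorted: 0, 0, 1, 2, 6
Joining the sorted digits gives the result.
Final answer: 00126


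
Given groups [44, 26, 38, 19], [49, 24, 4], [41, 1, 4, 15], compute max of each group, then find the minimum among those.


Find max of each group:
  Group 1: [44, 26, 38, 19] -> max = 44
  Group 2: [49, 24, 4] -> max = 49
  Group 3: [41, 1, 4, 15] -> max = 41
Maxes: [44, 49, 41]
Minimum of maxes = 41
Final answer: 41


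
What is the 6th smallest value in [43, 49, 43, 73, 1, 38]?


Sort ascending: [1, 38, 43, 43, 49, 73]
The 6th element (1-indexed) is at index 5.
Value = 73
Final answer: 73


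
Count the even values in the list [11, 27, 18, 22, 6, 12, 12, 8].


Check each element:
  11 is odd
  27 is odd
  18 is even
  22 is even
  6 is even
  12 is even
  12 is even
  8 is even
Evens: [18, 22, 6, 12, 12, 8]
Count of evens = 6
Final answer: 6


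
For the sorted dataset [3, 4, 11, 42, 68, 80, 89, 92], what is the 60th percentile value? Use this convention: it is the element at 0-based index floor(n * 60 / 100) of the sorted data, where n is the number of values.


The dataset has n = 8 elements.
Index = floor(8 * 60 / 100) = floor(480 / 100) = floor(4.8) = 4
Counting from index 0 in the sorted data, the element at index 4 is 68.
Final answer: 68


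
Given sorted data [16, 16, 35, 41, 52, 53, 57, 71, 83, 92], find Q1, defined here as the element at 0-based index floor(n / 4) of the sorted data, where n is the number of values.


The list has n = 10 elements.
Q1 index = floor(10 / 4) = floor(2.5) = 2
Counting from index 0 in the sorted data, the element at index 2 is 35.
Final answer: 35


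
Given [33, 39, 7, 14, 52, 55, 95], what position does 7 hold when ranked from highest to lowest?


Sort descending: [95, 55, 52, 39, 33, 14, 7]
Find 7 in the sorted list.
7 is at position 7.
Final answer: 7


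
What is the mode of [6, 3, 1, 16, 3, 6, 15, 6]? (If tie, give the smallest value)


Count the frequency of each value:
  1 appears 1 time(s)
  3 appears 2 time(s)
  6 appears 3 time(s)
  15 appears 1 time(s)
  16 appears 1 time(s)
Maximum frequency is 3.
Only 6 reaches that frequency, so it is the mode.
Final answer: 6


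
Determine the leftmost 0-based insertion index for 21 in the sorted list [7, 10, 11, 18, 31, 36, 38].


List is sorted: [7, 10, 11, 18, 31, 36, 38]
We need the leftmost position where 21 can be inserted, i.e. the first index whose element is >= 21 (or the end of the list if none is).
Binary search with low=0, high=7 (0-based indices):
  low=0, high=7, mid=3: a[3]=18 < 21, so low = 4
  low=4, high=7, mid=5: a[5]=36 >= 21, so high = 5
  low=4, high=5, mid=4: a[4]=31 >= 21, so high = 4
Now low = high = 4, so the insertion index is 4.
Final answer: 4


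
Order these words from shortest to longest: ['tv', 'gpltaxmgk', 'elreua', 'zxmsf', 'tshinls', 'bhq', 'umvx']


Compute lengths:
  'tv' has length 2
  'gpltaxmgk' has length 9
  'elreua' has length 6
  'zxmsf' has length 5
  'tshinls' has length 7
  'bhq' has length 3
  'umvx' has length 4
Lengths in increasing order: 2 < 3 < 4 < 5 < 6 < 7 < 9
Listing the words in that order gives the answer.
Final answer: ['tv', 'bhq', 'umvx', 'zxmsf', 'elreua', 'tshinls', 'gpltaxmgk']


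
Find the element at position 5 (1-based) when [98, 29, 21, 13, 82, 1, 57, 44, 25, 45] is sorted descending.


Sort descending: [98, 82, 57, 45, 44, 29, 25, 21, 13, 1]
The 5th element (1-indexed) is at index 4.
Value = 44
Final answer: 44


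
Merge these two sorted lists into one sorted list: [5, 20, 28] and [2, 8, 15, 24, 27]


List A: [5, 20, 28]
List B: [2, 8, 15, 24, 27]
Repeatedly compare the front elements and take the smaller:
  5 vs 2 -> take 2
  5 vs 8 -> take 5
  20 vs 8 -> take 8
  20 vs 15 -> take 15
  20 vs 24 -> take 20
  28 vs 24 -> take 24
  28 vs 27 -> take 27
  B is exhausted; append the rest of A: [28]
Final answer: [2, 5, 8, 15, 20, 24, 27, 28]


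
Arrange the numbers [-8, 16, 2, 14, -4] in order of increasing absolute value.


Compute absolute values:
  |-8| = 8
  |16| = 16
  |2| = 2
  |14| = 14
  |-4| = 4
Absolute values in increasing order: 2 < 4 < 8 < 14 < 16
Listing the original numbers in that order gives the answer.
Final answer: [2, -4, -8, 14, 16]


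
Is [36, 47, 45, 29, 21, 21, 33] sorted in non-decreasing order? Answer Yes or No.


Check consecutive pairs:
  36 <= 47? True
  47 <= 45? False
  45 <= 29? False
  29 <= 21? False
  21 <= 21? True
  21 <= 33? True
3 consecutive pair(s) are out of order, so the list is not sorted.
Final answer: No


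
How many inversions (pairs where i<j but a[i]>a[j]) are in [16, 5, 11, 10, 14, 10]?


For each element, count the later elements that are smaller than it:
  16 (index 0): smaller elements after it = [5, 11, 10, 14, 10] -> 5
  5 (index 1): smaller elements after it = [] -> 0
  11 (index 2): smaller elements after it = [10, 10] -> 2
  10 (index 3): smaller elements after it = [] -> 0
  14 (index 4): smaller elements after it = [10] -> 1
Total inversions = 5 + 0 + 2 + 0 + 1 = 8
Final answer: 8


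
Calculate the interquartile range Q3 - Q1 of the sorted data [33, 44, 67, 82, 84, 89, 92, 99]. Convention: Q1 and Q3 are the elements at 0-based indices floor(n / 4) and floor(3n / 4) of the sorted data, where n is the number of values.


The data has n = 8 elements.
Q1 index = floor(8 / 4) = floor(2) = 2; Q3 index = floor(3 * 8 / 4) = floor(6) = 6
Q1 = element at index 2 = 67
Q3 = element at index 6 = 92
IQR = 92 - 67 = 25
Final answer: 25


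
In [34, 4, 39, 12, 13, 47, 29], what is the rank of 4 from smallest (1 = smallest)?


Sort ascending: [4, 12, 13, 29, 34, 39, 47]
Find 4 in the sorted list.
4 is at position 1 (1-indexed).
Final answer: 1


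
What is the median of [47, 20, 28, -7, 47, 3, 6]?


First, sort the list: [-7, 3, 6, 20, 28, 47, 47]
The list has 7 elements (odd count).
The middle index is 3 (0-based), and the element there is 20.
Final answer: 20


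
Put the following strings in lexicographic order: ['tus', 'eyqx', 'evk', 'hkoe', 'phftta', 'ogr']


Compare strings character by character (the first differing letter decides):
  'evk' < 'eyqx' since 'v' < 'y' at position 2
  'eyqx' < 'hkoe' since 'e' < 'h' at position 1
  'hkoe' < 'ogr' since 'h' < 'o' at position 1
  'ogr' < 'phftta' since 'o' < 'p' at position 1
  'phftta' < 'tus' since 'p' < 't' at position 1
Chaining these comparisons gives the alphabetical order.
Final answer: ['evk', 'eyqx', 'hkoe', 'ogr', 'phftta', 'tus']


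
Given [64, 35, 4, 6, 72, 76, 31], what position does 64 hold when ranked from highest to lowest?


Sort descending: [76, 72, 64, 35, 31, 6, 4]
Find 64 in the sorted list.
64 is at position 3.
Final answer: 3


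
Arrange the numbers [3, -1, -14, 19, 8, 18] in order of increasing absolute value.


Compute absolute values:
  |3| = 3
  |-1| = 1
  |-14| = 14
  |19| = 19
  |8| = 8
  |18| = 18
Absolute values in increasing order: 1 < 3 < 8 < 14 < 18 < 19
Listing the original numbers in that order gives the answer.
Final answer: [-1, 3, 8, -14, 18, 19]


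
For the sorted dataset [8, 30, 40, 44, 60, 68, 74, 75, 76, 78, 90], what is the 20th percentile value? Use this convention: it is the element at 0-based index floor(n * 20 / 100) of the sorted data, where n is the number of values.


The dataset has n = 11 elements.
Index = floor(11 * 20 / 100) = floor(220 / 100) = floor(2.2) = 2
Counting from index 0 in the sorted data, the element at index 2 is 40.
Final answer: 40


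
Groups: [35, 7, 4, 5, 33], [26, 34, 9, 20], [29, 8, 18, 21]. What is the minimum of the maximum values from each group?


Find max of each group:
  Group 1: [35, 7, 4, 5, 33] -> max = 35
  Group 2: [26, 34, 9, 20] -> max = 34
  Group 3: [29, 8, 18, 21] -> max = 29
Maxes: [35, 34, 29]
Minimum of maxes = 29
Final answer: 29


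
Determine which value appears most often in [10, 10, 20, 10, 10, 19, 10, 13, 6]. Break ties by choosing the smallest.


Count the frequency of each value:
  6 appears 1 time(s)
  10 appears 5 time(s)
  13 appears 1 time(s)
  19 appears 1 time(s)
  20 appears 1 time(s)
Maximum frequency is 5.
Only 10 reaches that frequency, so it is the mode.
Final answer: 10


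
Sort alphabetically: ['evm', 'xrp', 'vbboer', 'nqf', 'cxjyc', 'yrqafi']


Compare strings character by character (the first differing letter decides):
  'cxjyc' < 'evm' since 'c' < 'e' at position 1
  'evm' < 'nqf' since 'e' < 'n' at position 1
  'nqf' < 'vbboer' since 'n' < 'v' at position 1
  'vbboer' < 'xrp' since 'v' < 'x' at position 1
  'xrp' < 'yrqafi' since 'x' < 'y' at position 1
Chaining these comparisons gives the alphabetical order.
Final answer: ['cxjyc', 'evm', 'nqf', 'vbboer', 'xrp', 'yrqafi']


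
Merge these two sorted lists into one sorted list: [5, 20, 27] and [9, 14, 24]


List A: [5, 20, 27]
List B: [9, 14, 24]
Repeatedly compare the front elements and take the smaller:
  5 vs 9 -> take 5
  20 vs 9 -> take 9
  20 vs 14 -> take 14
  20 vs 24 -> take 20
  27 vs 24 -> take 24
  B is exhausted; append the rest of A: [27]
Final answer: [5, 9, 14, 20, 24, 27]


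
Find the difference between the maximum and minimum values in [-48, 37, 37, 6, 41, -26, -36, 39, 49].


Maximum value: 49
Minimum value: -48
Range = 49 - (-48) = 97
Final answer: 97


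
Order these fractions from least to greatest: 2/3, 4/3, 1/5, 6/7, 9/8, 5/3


Convert to decimal for comparison:
  2/3 = 0.6667
  4/3 = 1.3333
  1/5 = 0.2
  6/7 = 0.8571
  9/8 = 1.125
  5/3 = 1.6667
Decimals in increasing order: 0.2 < 0.6667 < 0.8571 < 1.125 < 1.3333 < 1.6667
Writing each back as its fraction gives the sorted order.
Final answer: 1/5, 2/3, 6/7, 9/8, 4/3, 5/3


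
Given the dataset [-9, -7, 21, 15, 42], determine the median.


First, sort the list: [-9, -7, 15, 21, 42]
The list has 5 elements (odd count).
The middle index is 2 (0-based), and the element there is 15.
Final answer: 15


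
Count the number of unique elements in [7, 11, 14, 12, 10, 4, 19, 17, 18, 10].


List all unique values:
Distinct values: [4, 7, 10, 11, 12, 14, 17, 18, 19]
Count = 9
Final answer: 9


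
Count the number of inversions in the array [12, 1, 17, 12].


For each element, count the later elements that are smaller than it:
  12 (index 0): smaller elements after it = [1] -> 1
  1 (index 1): smaller elements after it = [] -> 0
  17 (index 2): smaller elements after it = [12] -> 1
Total inversions = 1 + 0 + 1 = 2
Final answer: 2


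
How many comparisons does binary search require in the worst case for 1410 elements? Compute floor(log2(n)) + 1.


Binary search halves the search space each step.
Maximum comparisons = floor(log2(1410)) + 1
log2(1410) = 10.4615
floor(log2(1410)) = 10, so 10 + 1 = 11
Final answer: 11


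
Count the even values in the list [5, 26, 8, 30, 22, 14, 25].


Check each element:
  5 is odd
  26 is even
  8 is even
  30 is even
  22 is even
  14 is even
  25 is odd
Evens: [26, 8, 30, 22, 14]
Count of evens = 5
Final answer: 5


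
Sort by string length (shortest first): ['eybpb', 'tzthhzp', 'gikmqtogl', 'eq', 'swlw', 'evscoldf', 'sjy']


Compute lengths:
  'eybpb' has length 5
  'tzthhzp' has length 7
  'gikmqtogl' has length 9
  'eq' has length 2
  'swlw' has length 4
  'evscoldf' has length 8
  'sjy' has length 3
Lengths in increasing order: 2 < 3 < 4 < 5 < 7 < 8 < 9
Listing the words in that order gives the answer.
Final answer: ['eq', 'sjy', 'swlw', 'eybpb', 'tzthhzp', 'evscoldf', 'gikmqtogl']


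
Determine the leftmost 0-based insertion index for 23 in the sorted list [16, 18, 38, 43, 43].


List is sorted: [16, 18, 38, 43, 43]
We need the leftmost position where 23 can be inserted, i.e. the first index whose element is >= 23 (or the end of the list if none is).
Binary search with low=0, high=5 (0-based indices):
  low=0, high=5, mid=2: a[2]=38 >= 23, so high = 2
  low=0, high=2, mid=1: a[1]=18 < 23, so low = 2
Now low = high = 2, so the insertion index is 2.
Final answer: 2


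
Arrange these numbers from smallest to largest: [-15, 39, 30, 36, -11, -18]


Original list: [-15, 39, 30, 36, -11, -18]
Repeatedly take the smallest remaining element:
  Remaining [-15, 39, 30, 36, -11, -18] -> smallest is -18
  Remaining [-15, 39, 30, 36, -11] -> smallest is -15
  Remaining [39, 30, 36, -11] -> smallest is -11
  Remaining [39, 30, 36] -> smallest is 30
  Remaining [39, 36] -> smallest is 36
  Remaining [39] -> smallest is 39
Collecting the picks in order gives the sorted list.
Final answer: [-18, -15, -11, 30, 36, 39]


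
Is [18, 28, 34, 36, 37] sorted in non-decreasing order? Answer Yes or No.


Check consecutive pairs:
  18 <= 28? True
  28 <= 34? True
  34 <= 36? True
  36 <= 37? True
Every consecutive pair is in order, so the list is non-decreasing.
Final answer: Yes


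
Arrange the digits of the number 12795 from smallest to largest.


The number 12795 has digits: 1, 2, 7, 9, 5
Sorted: 1, 2, 5, 7, 9
Joining the sorted digits gives the result.
Final answer: 12579


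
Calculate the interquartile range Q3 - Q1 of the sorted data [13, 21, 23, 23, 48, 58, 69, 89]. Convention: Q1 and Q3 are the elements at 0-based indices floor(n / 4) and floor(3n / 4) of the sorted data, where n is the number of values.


The data has n = 8 elements.
Q1 index = floor(8 / 4) = floor(2) = 2; Q3 index = floor(3 * 8 / 4) = floor(6) = 6
Q1 = element at index 2 = 23
Q3 = element at index 6 = 69
IQR = 69 - 23 = 46
Final answer: 46


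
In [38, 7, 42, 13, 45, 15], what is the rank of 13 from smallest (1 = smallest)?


Sort ascending: [7, 13, 15, 38, 42, 45]
Find 13 in the sorted list.
13 is at position 2 (1-indexed).
Final answer: 2


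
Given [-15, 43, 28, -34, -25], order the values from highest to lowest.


Original list: [-15, 43, 28, -34, -25]
Repeatedly take the largest remaining element:
  Remaining [-15, 43, 28, -34, -25] -> largest is 43
  Remaining [-15, 28, -34, -25] -> largest is 28
  Remaining [-15, -34, -25] -> largest is -15
  Remaining [-34, -25] -> largest is -25
  Remaining [-34] -> largest is -34
Collecting the picks in order gives the descending list.
Final answer: [43, 28, -15, -25, -34]


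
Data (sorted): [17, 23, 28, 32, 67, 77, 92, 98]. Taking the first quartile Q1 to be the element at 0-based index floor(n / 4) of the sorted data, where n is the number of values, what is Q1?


The list has n = 8 elements.
Q1 index = floor(8 / 4) = floor(2) = 2
Counting from index 0 in the sorted data, the element at index 2 is 28.
Final answer: 28


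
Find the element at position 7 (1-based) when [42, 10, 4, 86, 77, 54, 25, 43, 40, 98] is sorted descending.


Sort descending: [98, 86, 77, 54, 43, 42, 40, 25, 10, 4]
The 7th element (1-indexed) is at index 6.
Value = 40
Final answer: 40


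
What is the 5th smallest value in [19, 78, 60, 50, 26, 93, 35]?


Sort ascending: [19, 26, 35, 50, 60, 78, 93]
The 5th element (1-indexed) is at index 4.
Value = 60
Final answer: 60


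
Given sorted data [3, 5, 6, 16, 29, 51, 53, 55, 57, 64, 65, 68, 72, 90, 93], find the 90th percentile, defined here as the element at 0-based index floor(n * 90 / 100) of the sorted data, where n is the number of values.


The dataset has n = 15 elements.
Index = floor(15 * 90 / 100) = floor(1350 / 100) = floor(13.5) = 13
Counting from index 0 in the sorted data, the element at index 13 is 90.
Final answer: 90


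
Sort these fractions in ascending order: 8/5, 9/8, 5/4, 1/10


Convert to decimal for comparison:
  8/5 = 1.6
  9/8 = 1.125
  5/4 = 1.25
  1/10 = 0.1
Decimals in increasing order: 0.1 < 1.125 < 1.25 < 1.6
Writing each back as its fraction gives the sorted order.
Final answer: 1/10, 9/8, 5/4, 8/5


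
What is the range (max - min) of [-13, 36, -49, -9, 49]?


Maximum value: 49
Minimum value: -49
Range = 49 - (-49) = 98
Final answer: 98


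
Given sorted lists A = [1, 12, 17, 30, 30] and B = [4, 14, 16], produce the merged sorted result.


List A: [1, 12, 17, 30, 30]
List B: [4, 14, 16]
Repeatedly compare the front elements and take the smaller:
  1 vs 4 -> take 1
  12 vs 4 -> take 4
  12 vs 14 -> take 12
  17 vs 14 -> take 14
  17 vs 16 -> take 16
  B is exhausted; append the rest of A: [17, 30, 30]
Final answer: [1, 4, 12, 14, 16, 17, 30, 30]


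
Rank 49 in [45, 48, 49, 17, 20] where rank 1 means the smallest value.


Sort ascending: [17, 20, 45, 48, 49]
Find 49 in the sorted list.
49 is at position 5 (1-indexed).
Final answer: 5


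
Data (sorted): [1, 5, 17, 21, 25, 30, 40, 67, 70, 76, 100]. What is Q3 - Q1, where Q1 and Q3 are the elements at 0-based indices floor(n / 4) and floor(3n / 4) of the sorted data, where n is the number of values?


The data has n = 11 elements.
Q1 index = floor(11 / 4) = floor(2.75) = 2; Q3 index = floor(3 * 11 / 4) = floor(8.25) = 8
Q1 = element at index 2 = 17
Q3 = element at index 8 = 70
IQR = 70 - 17 = 53
Final answer: 53


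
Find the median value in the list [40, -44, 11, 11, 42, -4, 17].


First, sort the list: [-44, -4, 11, 11, 17, 40, 42]
The list has 7 elements (odd count).
The middle index is 3 (0-based), and the element there is 11.
Final answer: 11


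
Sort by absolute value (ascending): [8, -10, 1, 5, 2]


Compute absolute values:
  |8| = 8
  |-10| = 10
  |1| = 1
  |5| = 5
  |2| = 2
Absolute values in increasing order: 1 < 2 < 5 < 8 < 10
Listing the original numbers in that order gives the answer.
Final answer: [1, 2, 5, 8, -10]


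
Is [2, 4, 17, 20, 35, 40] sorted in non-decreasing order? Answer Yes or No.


Check consecutive pairs:
  2 <= 4? True
  4 <= 17? True
  17 <= 20? True
  20 <= 35? True
  35 <= 40? True
Every consecutive pair is in order, so the list is non-decreasing.
Final answer: Yes


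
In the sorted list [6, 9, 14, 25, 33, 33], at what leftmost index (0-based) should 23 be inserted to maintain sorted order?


List is sorted: [6, 9, 14, 25, 33, 33]
We need the leftmost position where 23 can be inserted, i.e. the first index whose element is >= 23 (or the end of the list if none is).
Binary search with low=0, high=6 (0-based indices):
  low=0, high=6, mid=3: a[3]=25 >= 23, so high = 3
  low=0, high=3, mid=1: a[1]=9 < 23, so low = 2
  low=2, high=3, mid=2: a[2]=14 < 23, so low = 3
Now low = high = 3, so the insertion index is 3.
Final answer: 3


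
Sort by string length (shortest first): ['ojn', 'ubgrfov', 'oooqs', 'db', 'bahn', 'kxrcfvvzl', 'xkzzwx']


Compute lengths:
  'ojn' has length 3
  'ubgrfov' has length 7
  'oooqs' has length 5
  'db' has length 2
  'bahn' has length 4
  'kxrcfvvzl' has length 9
  'xkzzwx' has length 6
Lengths in increasing order: 2 < 3 < 4 < 5 < 6 < 7 < 9
Listing the words in that order gives the answer.
Final answer: ['db', 'ojn', 'bahn', 'oooqs', 'xkzzwx', 'ubgrfov', 'kxrcfvvzl']


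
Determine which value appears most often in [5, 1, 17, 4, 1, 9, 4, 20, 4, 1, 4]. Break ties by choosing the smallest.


Count the frequency of each value:
  1 appears 3 time(s)
  4 appears 4 time(s)
  5 appears 1 time(s)
  9 appears 1 time(s)
  17 appears 1 time(s)
  20 appears 1 time(s)
Maximum frequency is 4.
Only 4 reaches that frequency, so it is the mode.
Final answer: 4


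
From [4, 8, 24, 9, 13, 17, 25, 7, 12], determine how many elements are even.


Check each element:
  4 is even
  8 is even
  24 is even
  9 is odd
  13 is odd
  17 is odd
  25 is odd
  7 is odd
  12 is even
Evens: [4, 8, 24, 12]
Count of evens = 4
Final answer: 4


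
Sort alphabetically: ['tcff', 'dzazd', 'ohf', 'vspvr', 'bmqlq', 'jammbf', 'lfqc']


Compare strings character by character (the first differing letter decides):
  'bmqlq' < 'dzazd' since 'b' < 'd' at position 1
  'dzazd' < 'jammbf' since 'd' < 'j' at position 1
  'jammbf' < 'lfqc' since 'j' < 'l' at position 1
  'lfqc' < 'ohf' since 'l' < 'o' at position 1
  'ohf' < 'tcff' since 'o' < 't' at position 1
  'tcff' < 'vspvr' since 't' < 'v' at position 1
Chaining these comparisons gives the alphabetical order.
Final answer: ['bmqlq', 'dzazd', 'jammbf', 'lfqc', 'ohf', 'tcff', 'vspvr']


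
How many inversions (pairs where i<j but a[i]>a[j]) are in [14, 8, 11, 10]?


For each element, count the later elements that are smaller than it:
  14 (index 0): smaller elements after it = [8, 11, 10] -> 3
  8 (index 1): smaller elements after it = [] -> 0
  11 (index 2): smaller elements after it = [10] -> 1
Total inversions = 3 + 0 + 1 = 4
Final answer: 4


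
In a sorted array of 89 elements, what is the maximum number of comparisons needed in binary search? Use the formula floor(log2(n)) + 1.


Binary search halves the search space each step.
Maximum comparisons = floor(log2(89)) + 1
log2(89) = 6.4757
floor(log2(89)) = 6, so 6 + 1 = 7
Final answer: 7


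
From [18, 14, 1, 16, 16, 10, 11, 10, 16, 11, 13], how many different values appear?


List all unique values:
Distinct values: [1, 10, 11, 13, 14, 16, 18]
Count = 7
Final answer: 7


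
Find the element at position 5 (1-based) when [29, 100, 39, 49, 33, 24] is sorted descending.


Sort descending: [100, 49, 39, 33, 29, 24]
The 5th element (1-indexed) is at index 4.
Value = 29
Final answer: 29


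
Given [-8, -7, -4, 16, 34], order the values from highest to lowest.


Original list: [-8, -7, -4, 16, 34]
Repeatedly take the largest remaining element:
  Remaining [-8, -7, -4, 16, 34] -> largest is 34
  Remaining [-8, -7, -4, 16] -> largest is 16
  Remaining [-8, -7, -4] -> largest is -4
  Remaining [-8, -7] -> largest is -7
  Remaining [-8] -> largest is -8
Collecting the picks in order gives the descending list.
Final answer: [34, 16, -4, -7, -8]


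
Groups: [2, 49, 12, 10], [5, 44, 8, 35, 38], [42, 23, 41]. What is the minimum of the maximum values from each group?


Find max of each group:
  Group 1: [2, 49, 12, 10] -> max = 49
  Group 2: [5, 44, 8, 35, 38] -> max = 44
  Group 3: [42, 23, 41] -> max = 42
Maxes: [49, 44, 42]
Minimum of maxes = 42
Final answer: 42


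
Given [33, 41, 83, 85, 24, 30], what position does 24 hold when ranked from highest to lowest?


Sort descending: [85, 83, 41, 33, 30, 24]
Find 24 in the sorted list.
24 is at position 6.
Final answer: 6


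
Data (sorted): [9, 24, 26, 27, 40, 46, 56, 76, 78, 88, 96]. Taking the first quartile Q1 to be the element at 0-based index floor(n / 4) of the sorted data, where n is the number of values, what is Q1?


The list has n = 11 elements.
Q1 index = floor(11 / 4) = floor(2.75) = 2
Counting from index 0 in the sorted data, the element at index 2 is 26.
Final answer: 26


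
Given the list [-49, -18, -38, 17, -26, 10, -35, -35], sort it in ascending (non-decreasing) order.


Original list: [-49, -18, -38, 17, -26, 10, -35, -35]
Repeatedly take the smallest remaining element:
  Remaining [-49, -18, -38, 17, -26, 10, -35, -35] -> smallest is -49
  Remaining [-18, -38, 17, -26, 10, -35, -35] -> smallest is -38
  Remaining [-18, 17, -26, 10, -35, -35] -> smallest is -35
  Remaining [-18, 17, -26, 10, -35] -> smallest is -35
  Remaining [-18, 17, -26, 10] -> smallest is -26
  Remaining [-18, 17, 10] -> smallest is -18
  Remaining [17, 10] -> smallest is 10
  Remaining [17] -> smallest is 17
Collecting the picks in order gives the sorted list.
Final answer: [-49, -38, -35, -35, -26, -18, 10, 17]


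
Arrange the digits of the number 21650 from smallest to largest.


The number 21650 has digits: 2, 1, 6, 5, 0
Sorted: 0, 1, 2, 5, 6
Joining the sorted digits gives the result.
Final answer: 01256


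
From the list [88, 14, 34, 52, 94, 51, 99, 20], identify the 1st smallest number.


Sort ascending: [14, 20, 34, 51, 52, 88, 94, 99]
The 1st element (1-indexed) is at index 0.
Value = 14
Final answer: 14


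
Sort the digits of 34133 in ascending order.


The number 34133 has digits: 3, 4, 1, 3, 3
Sorted: 1, 3, 3, 3, 4
Joining the sorted digits gives the result.
Final answer: 13334


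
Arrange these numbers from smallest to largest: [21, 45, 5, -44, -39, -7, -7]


Original list: [21, 45, 5, -44, -39, -7, -7]
Repeatedly take the smallest remaining element:
  Remaining [21, 45, 5, -44, -39, -7, -7] -> smallest is -44
  Remaining [21, 45, 5, -39, -7, -7] -> smallest is -39
  Remaining [21, 45, 5, -7, -7] -> smallest is -7
  Remaining [21, 45, 5, -7] -> smallest is -7
  Remaining [21, 45, 5] -> smallest is 5
  Remaining [21, 45] -> smallest is 21
  Remaining [45] -> smallest is 45
Collecting the picks in order gives the sorted list.
Final answer: [-44, -39, -7, -7, 5, 21, 45]


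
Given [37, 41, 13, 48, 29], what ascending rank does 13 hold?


Sort ascending: [13, 29, 37, 41, 48]
Find 13 in the sorted list.
13 is at position 1 (1-indexed).
Final answer: 1


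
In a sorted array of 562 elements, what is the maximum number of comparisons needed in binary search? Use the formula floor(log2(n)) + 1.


Binary search halves the search space each step.
Maximum comparisons = floor(log2(562)) + 1
log2(562) = 9.1344
floor(log2(562)) = 9, so 9 + 1 = 10
Final answer: 10


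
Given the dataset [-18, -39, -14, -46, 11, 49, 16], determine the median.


First, sort the list: [-46, -39, -18, -14, 11, 16, 49]
The list has 7 elements (odd count).
The middle index is 3 (0-based), and the element there is -14.
Final answer: -14


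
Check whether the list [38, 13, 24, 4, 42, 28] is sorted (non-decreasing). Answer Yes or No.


Check consecutive pairs:
  38 <= 13? False
  13 <= 24? True
  24 <= 4? False
  4 <= 42? True
  42 <= 28? False
3 consecutive pair(s) are out of order, so the list is not sorted.
Final answer: No


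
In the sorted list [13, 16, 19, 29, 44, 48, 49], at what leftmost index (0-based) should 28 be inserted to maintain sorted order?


List is sorted: [13, 16, 19, 29, 44, 48, 49]
We need the leftmost position where 28 can be inserted, i.e. the first index whose element is >= 28 (or the end of the list if none is).
Binary search with low=0, high=7 (0-based indices):
  low=0, high=7, mid=3: a[3]=29 >= 28, so high = 3
  low=0, high=3, mid=1: a[1]=16 < 28, so low = 2
  low=2, high=3, mid=2: a[2]=19 < 28, so low = 3
Now low = high = 3, so the insertion index is 3.
Final answer: 3


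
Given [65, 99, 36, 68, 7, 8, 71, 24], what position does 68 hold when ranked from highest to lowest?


Sort descending: [99, 71, 68, 65, 36, 24, 8, 7]
Find 68 in the sorted list.
68 is at position 3.
Final answer: 3


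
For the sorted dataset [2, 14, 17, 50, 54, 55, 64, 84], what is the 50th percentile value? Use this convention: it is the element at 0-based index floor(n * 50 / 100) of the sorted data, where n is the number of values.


The dataset has n = 8 elements.
Index = floor(8 * 50 / 100) = floor(400 / 100) = floor(4) = 4
Counting from index 0 in the sorted data, the element at index 4 is 54.
Final answer: 54


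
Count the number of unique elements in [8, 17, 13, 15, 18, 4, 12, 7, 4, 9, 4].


List all unique values:
Distinct values: [4, 7, 8, 9, 12, 13, 15, 17, 18]
Count = 9
Final answer: 9


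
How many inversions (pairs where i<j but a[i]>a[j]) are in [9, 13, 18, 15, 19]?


For each element, count the later elements that are smaller than it:
  9 (index 0): smaller elements after it = [] -> 0
  13 (index 1): smaller elements after it = [] -> 0
  18 (index 2): smaller elements after it = [15] -> 1
  15 (index 3): smaller elements after it = [] -> 0
Total inversions = 0 + 0 + 1 + 0 = 1
Final answer: 1


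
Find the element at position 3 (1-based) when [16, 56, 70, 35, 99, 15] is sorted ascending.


Sort ascending: [15, 16, 35, 56, 70, 99]
The 3rd element (1-indexed) is at index 2.
Value = 35
Final answer: 35


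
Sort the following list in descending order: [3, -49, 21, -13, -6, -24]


Original list: [3, -49, 21, -13, -6, -24]
Repeatedly take the largest remaining element:
  Remaining [3, -49, 21, -13, -6, -24] -> largest is 21
  Remaining [3, -49, -13, -6, -24] -> largest is 3
  Remaining [-49, -13, -6, -24] -> largest is -6
  Remaining [-49, -13, -24] -> largest is -13
  Remaining [-49, -24] -> largest is -24
  Remaining [-49] -> largest is -49
Collecting the picks in order gives the descending list.
Final answer: [21, 3, -6, -13, -24, -49]


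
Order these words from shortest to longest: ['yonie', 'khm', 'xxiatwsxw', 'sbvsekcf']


Compute lengths:
  'yonie' has length 5
  'khm' has length 3
  'xxiatwsxw' has length 9
  'sbvsekcf' has length 8
Lengths in increasing order: 3 < 5 < 8 < 9
Listing the words in that order gives the answer.
Final answer: ['khm', 'yonie', 'sbvsekcf', 'xxiatwsxw']


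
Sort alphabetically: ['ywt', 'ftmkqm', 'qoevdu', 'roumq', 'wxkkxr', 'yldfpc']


Compare strings character by character (the first differing letter decides):
  'ftmkqm' < 'qoevdu' since 'f' < 'q' at position 1
  'qoevdu' < 'roumq' since 'q' < 'r' at position 1
  'roumq' < 'wxkkxr' since 'r' < 'w' at position 1
  'wxkkxr' < 'yldfpc' since 'w' < 'y' at position 1
  'yldfpc' < 'ywt' since 'l' < 'w' at position 2
Chaining these comparisons gives the alphabetical order.
Final answer: ['ftmkqm', 'qoevdu', 'roumq', 'wxkkxr', 'yldfpc', 'ywt']


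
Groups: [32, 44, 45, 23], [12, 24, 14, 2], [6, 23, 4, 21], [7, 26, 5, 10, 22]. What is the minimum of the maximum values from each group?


Find max of each group:
  Group 1: [32, 44, 45, 23] -> max = 45
  Group 2: [12, 24, 14, 2] -> max = 24
  Group 3: [6, 23, 4, 21] -> max = 23
  Group 4: [7, 26, 5, 10, 22] -> max = 26
Maxes: [45, 24, 23, 26]
Minimum of maxes = 23
Final answer: 23


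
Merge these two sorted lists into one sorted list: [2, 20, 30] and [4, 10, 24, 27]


List A: [2, 20, 30]
List B: [4, 10, 24, 27]
Repeatedly compare the front elements and take the smaller:
  2 vs 4 -> take 2
  20 vs 4 -> take 4
  20 vs 10 -> take 10
  20 vs 24 -> take 20
  30 vs 24 -> take 24
  30 vs 27 -> take 27
  B is exhausted; append the rest of A: [30]
Final answer: [2, 4, 10, 20, 24, 27, 30]


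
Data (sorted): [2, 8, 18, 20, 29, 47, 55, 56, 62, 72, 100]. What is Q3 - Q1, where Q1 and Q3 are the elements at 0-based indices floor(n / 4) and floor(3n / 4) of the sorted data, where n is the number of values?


The data has n = 11 elements.
Q1 index = floor(11 / 4) = floor(2.75) = 2; Q3 index = floor(3 * 11 / 4) = floor(8.25) = 8
Q1 = element at index 2 = 18
Q3 = element at index 8 = 62
IQR = 62 - 18 = 44
Final answer: 44


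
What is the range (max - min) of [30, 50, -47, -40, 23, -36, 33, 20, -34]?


Maximum value: 50
Minimum value: -47
Range = 50 - (-47) = 97
Final answer: 97


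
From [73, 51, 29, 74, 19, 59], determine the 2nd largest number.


Sort descending: [74, 73, 59, 51, 29, 19]
The 2nd element (1-indexed) is at index 1.
Value = 73
Final answer: 73


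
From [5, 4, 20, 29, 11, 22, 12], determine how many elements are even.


Check each element:
  5 is odd
  4 is even
  20 is even
  29 is odd
  11 is odd
  22 is even
  12 is even
Evens: [4, 20, 22, 12]
Count of evens = 4
Final answer: 4


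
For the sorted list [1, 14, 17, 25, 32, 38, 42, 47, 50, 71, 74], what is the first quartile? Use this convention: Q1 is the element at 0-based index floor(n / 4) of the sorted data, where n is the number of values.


The list has n = 11 elements.
Q1 index = floor(11 / 4) = floor(2.75) = 2
Counting from index 0 in the sorted data, the element at index 2 is 17.
Final answer: 17


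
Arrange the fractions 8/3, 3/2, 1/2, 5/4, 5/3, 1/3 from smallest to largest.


Convert to decimal for comparison:
  8/3 = 2.6667
  3/2 = 1.5
  1/2 = 0.5
  5/4 = 1.25
  5/3 = 1.6667
  1/3 = 0.3333
Decimals in increasing order: 0.3333 < 0.5 < 1.25 < 1.5 < 1.6667 < 2.6667
Writing each back as its fraction gives the sorted order.
Final answer: 1/3, 1/2, 5/4, 3/2, 5/3, 8/3


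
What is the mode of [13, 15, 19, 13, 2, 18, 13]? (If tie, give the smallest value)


Count the frequency of each value:
  2 appears 1 time(s)
  13 appears 3 time(s)
  15 appears 1 time(s)
  18 appears 1 time(s)
  19 appears 1 time(s)
Maximum frequency is 3.
Only 13 reaches that frequency, so it is the mode.
Final answer: 13


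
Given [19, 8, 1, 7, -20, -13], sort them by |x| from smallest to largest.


Compute absolute values:
  |19| = 19
  |8| = 8
  |1| = 1
  |7| = 7
  |-20| = 20
  |-13| = 13
Absolute values in increasing order: 1 < 7 < 8 < 13 < 19 < 20
Listing the original numbers in that order gives the answer.
Final answer: [1, 7, 8, -13, 19, -20]


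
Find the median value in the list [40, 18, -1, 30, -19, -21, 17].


First, sort the list: [-21, -19, -1, 17, 18, 30, 40]
The list has 7 elements (odd count).
The middle index is 3 (0-based), and the element there is 17.
Final answer: 17


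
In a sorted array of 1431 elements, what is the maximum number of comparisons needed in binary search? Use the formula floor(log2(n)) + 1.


Binary search halves the search space each step.
Maximum comparisons = floor(log2(1431)) + 1
log2(1431) = 10.4828
floor(log2(1431)) = 10, so 10 + 1 = 11
Final answer: 11


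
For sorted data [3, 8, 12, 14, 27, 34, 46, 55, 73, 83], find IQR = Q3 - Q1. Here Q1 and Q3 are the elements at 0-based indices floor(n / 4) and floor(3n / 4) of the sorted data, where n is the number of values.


The data has n = 10 elements.
Q1 index = floor(10 / 4) = floor(2.5) = 2; Q3 index = floor(3 * 10 / 4) = floor(7.5) = 7
Q1 = element at index 2 = 12
Q3 = element at index 7 = 55
IQR = 55 - 12 = 43
Final answer: 43


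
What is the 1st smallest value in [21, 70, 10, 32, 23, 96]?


Sort ascending: [10, 21, 23, 32, 70, 96]
The 1st element (1-indexed) is at index 0.
Value = 10
Final answer: 10


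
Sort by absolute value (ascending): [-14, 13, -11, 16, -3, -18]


Compute absolute values:
  |-14| = 14
  |13| = 13
  |-11| = 11
  |16| = 16
  |-3| = 3
  |-18| = 18
Absolute values in increasing order: 3 < 11 < 13 < 14 < 16 < 18
Listing the original numbers in that order gives the answer.
Final answer: [-3, -11, 13, -14, 16, -18]


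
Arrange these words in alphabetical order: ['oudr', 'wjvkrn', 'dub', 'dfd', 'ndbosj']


Compare strings character by character (the first differing letter decides):
  'dfd' < 'dub' since 'f' < 'u' at position 2
  'dub' < 'ndbosj' since 'd' < 'n' at position 1
  'ndbosj' < 'oudr' since 'n' < 'o' at position 1
  'oudr' < 'wjvkrn' since 'o' < 'w' at position 1
Chaining these comparisons gives the alphabetical order.
Final answer: ['dfd', 'dub', 'ndbosj', 'oudr', 'wjvkrn']


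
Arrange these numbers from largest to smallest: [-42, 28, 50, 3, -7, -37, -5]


Original list: [-42, 28, 50, 3, -7, -37, -5]
Repeatedly take the largest remaining element:
  Remaining [-42, 28, 50, 3, -7, -37, -5] -> largest is 50
  Remaining [-42, 28, 3, -7, -37, -5] -> largest is 28
  Remaining [-42, 3, -7, -37, -5] -> largest is 3
  Remaining [-42, -7, -37, -5] -> largest is -5
  Remaining [-42, -7, -37] -> largest is -7
  Remaining [-42, -37] -> largest is -37
  Remaining [-42] -> largest is -42
Collecting the picks in order gives the descending list.
Final answer: [50, 28, 3, -5, -7, -37, -42]


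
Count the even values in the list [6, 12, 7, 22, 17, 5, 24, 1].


Check each element:
  6 is even
  12 is even
  7 is odd
  22 is even
  17 is odd
  5 is odd
  24 is even
  1 is odd
Evens: [6, 12, 22, 24]
Count of evens = 4
Final answer: 4


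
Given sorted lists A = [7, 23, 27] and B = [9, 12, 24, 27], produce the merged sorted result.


List A: [7, 23, 27]
List B: [9, 12, 24, 27]
Repeatedly compare the front elements and take the smaller:
  7 vs 9 -> take 7
  23 vs 9 -> take 9
  23 vs 12 -> take 12
  23 vs 24 -> take 23
  27 vs 24 -> take 24
  27 vs 27 -> take 27
  A is exhausted; append the rest of B: [27]
Final answer: [7, 9, 12, 23, 24, 27, 27]


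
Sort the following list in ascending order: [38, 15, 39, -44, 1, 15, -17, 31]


Original list: [38, 15, 39, -44, 1, 15, -17, 31]
Repeatedly take the smallest remaining element:
  Remaining [38, 15, 39, -44, 1, 15, -17, 31] -> smallest is -44
  Remaining [38, 15, 39, 1, 15, -17, 31] -> smallest is -17
  Remaining [38, 15, 39, 1, 15, 31] -> smallest is 1
  Remaining [38, 15, 39, 15, 31] -> smallest is 15
  Remaining [38, 39, 15, 31] -> smallest is 15
  Remaining [38, 39, 31] -> smallest is 31
  Remaining [38, 39] -> smallest is 38
  Remaining [39] -> smallest is 39
Collecting the picks in order gives the sorted list.
Final answer: [-44, -17, 1, 15, 15, 31, 38, 39]


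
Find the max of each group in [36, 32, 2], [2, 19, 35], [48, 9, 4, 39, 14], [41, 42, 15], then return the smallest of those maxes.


Find max of each group:
  Group 1: [36, 32, 2] -> max = 36
  Group 2: [2, 19, 35] -> max = 35
  Group 3: [48, 9, 4, 39, 14] -> max = 48
  Group 4: [41, 42, 15] -> max = 42
Maxes: [36, 35, 48, 42]
Minimum of maxes = 35
Final answer: 35


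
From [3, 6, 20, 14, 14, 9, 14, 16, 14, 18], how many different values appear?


List all unique values:
Distinct values: [3, 6, 9, 14, 16, 18, 20]
Count = 7
Final answer: 7


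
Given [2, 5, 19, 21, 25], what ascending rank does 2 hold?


Sort ascending: [2, 5, 19, 21, 25]
Find 2 in the sorted list.
2 is at position 1 (1-indexed).
Final answer: 1


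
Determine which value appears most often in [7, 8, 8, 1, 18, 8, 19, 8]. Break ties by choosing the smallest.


Count the frequency of each value:
  1 appears 1 time(s)
  7 appears 1 time(s)
  8 appears 4 time(s)
  18 appears 1 time(s)
  19 appears 1 time(s)
Maximum frequency is 4.
Only 8 reaches that frequency, so it is the mode.
Final answer: 8


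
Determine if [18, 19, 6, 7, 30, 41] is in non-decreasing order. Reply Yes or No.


Check consecutive pairs:
  18 <= 19? True
  19 <= 6? False
  6 <= 7? True
  7 <= 30? True
  30 <= 41? True
1 consecutive pair(s) are out of order, so the list is not sorted.
Final answer: No


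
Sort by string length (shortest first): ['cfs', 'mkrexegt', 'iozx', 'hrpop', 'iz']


Compute lengths:
  'cfs' has length 3
  'mkrexegt' has length 8
  'iozx' has length 4
  'hrpop' has length 5
  'iz' has length 2
Lengths in increasing order: 2 < 3 < 4 < 5 < 8
Listing the words in that order gives the answer.
Final answer: ['iz', 'cfs', 'iozx', 'hrpop', 'mkrexegt']


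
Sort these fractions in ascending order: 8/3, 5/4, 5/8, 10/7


Convert to decimal for comparison:
  8/3 = 2.6667
  5/4 = 1.25
  5/8 = 0.625
  10/7 = 1.4286
Decimals in increasing order: 0.625 < 1.25 < 1.4286 < 2.6667
Writing each back as its fraction gives the sorted order.
Final answer: 5/8, 5/4, 10/7, 8/3


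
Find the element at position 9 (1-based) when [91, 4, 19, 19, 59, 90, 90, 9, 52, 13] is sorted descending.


Sort descending: [91, 90, 90, 59, 52, 19, 19, 13, 9, 4]
The 9th element (1-indexed) is at index 8.
Value = 9
Final answer: 9


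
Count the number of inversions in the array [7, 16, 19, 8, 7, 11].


For each element, count the later elements that are smaller than it:
  7 (index 0): smaller elements after it = [] -> 0
  16 (index 1): smaller elements after it = [8, 7, 11] -> 3
  19 (index 2): smaller elements after it = [8, 7, 11] -> 3
  8 (index 3): smaller elements after it = [7] -> 1
  7 (index 4): smaller elements after it = [] -> 0
Total inversions = 0 + 3 + 3 + 1 + 0 = 7
Final answer: 7


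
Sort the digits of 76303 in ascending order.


The number 76303 has digits: 7, 6, 3, 0, 3
Sorted: 0, 3, 3, 6, 7
Joining the sorted digits gives the result.
Final answer: 03367


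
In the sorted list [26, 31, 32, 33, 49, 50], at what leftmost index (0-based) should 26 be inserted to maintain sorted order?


List is sorted: [26, 31, 32, 33, 49, 50]
We need the leftmost position where 26 can be inserted, i.e. the first index whose element is >= 26 (or the end of the list if none is).
Binary search with low=0, high=6 (0-based indices):
  low=0, high=6, mid=3: a[3]=33 >= 26, so high = 3
  low=0, high=3, mid=1: a[1]=31 >= 26, so high = 1
  low=0, high=1, mid=0: a[0]=26 >= 26, so high = 0
Now low = high = 0, so the insertion index is 0.
Final answer: 0


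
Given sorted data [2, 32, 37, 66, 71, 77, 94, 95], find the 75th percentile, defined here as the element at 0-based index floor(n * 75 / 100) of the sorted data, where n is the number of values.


The dataset has n = 8 elements.
Index = floor(8 * 75 / 100) = floor(600 / 100) = floor(6) = 6
Counting from index 0 in the sorted data, the element at index 6 is 94.
Final answer: 94
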